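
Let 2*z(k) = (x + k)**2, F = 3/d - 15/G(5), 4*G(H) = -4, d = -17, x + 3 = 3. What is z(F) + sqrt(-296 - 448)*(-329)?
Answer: 31752/289 - 658*I*sqrt(186) ≈ 109.87 - 8973.9*I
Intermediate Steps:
x = 0 (x = -3 + 3 = 0)
G(H) = -1 (G(H) = (1/4)*(-4) = -1)
F = 252/17 (F = 3/(-17) - 15/(-1) = 3*(-1/17) - 15*(-1) = -3/17 + 15 = 252/17 ≈ 14.824)
z(k) = k**2/2 (z(k) = (0 + k)**2/2 = k**2/2)
z(F) + sqrt(-296 - 448)*(-329) = (252/17)**2/2 + sqrt(-296 - 448)*(-329) = (1/2)*(63504/289) + sqrt(-744)*(-329) = 31752/289 + (2*I*sqrt(186))*(-329) = 31752/289 - 658*I*sqrt(186)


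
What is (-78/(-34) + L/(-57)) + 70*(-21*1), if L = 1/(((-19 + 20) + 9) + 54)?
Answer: -91021265/62016 ≈ -1467.7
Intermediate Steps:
L = 1/64 (L = 1/((1 + 9) + 54) = 1/(10 + 54) = 1/64 ≈ 0.015625)
(-78/(-34) + L/(-57)) + 70*(-21*1) = (-78/(-34) + (1/64)/(-57)) + 70*(-21*1) = (-78*(-1/34) + (1/64)*(-1/57)) + 70*(-21) = (39/17 - 1/3648) - 1470 = 142255/62016 - 1470 = -91021265/62016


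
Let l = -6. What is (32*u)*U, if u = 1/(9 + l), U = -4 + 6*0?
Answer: -128/3 ≈ -42.667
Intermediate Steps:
U = -4 (U = -4 + 0 = -4)
u = 1/3 (u = 1/(9 - 6) = 1/3 ≈ 0.33333)
(32*u)*U = (32*(1/3))*(-4) = (32/3)*(-4) = -128/3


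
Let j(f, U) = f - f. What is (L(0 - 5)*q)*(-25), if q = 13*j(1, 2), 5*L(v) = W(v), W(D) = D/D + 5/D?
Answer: 0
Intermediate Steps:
j(f, U) = 0
W(D) = 1 + 5/D
L(v) = (5 + v)/(5*v) (L(v) = ((5 + v)/v)/5 = (5 + v)/(5*v))
q = 0 (q = 13*0 = 0)
(L(0 - 5)*q)*(-25) = (((5 + (0 - 5))/(5*(0 - 5)))*0)*(-25) = (((⅕)*(5 - 5)/(-5))*0)*(-25) = (((⅕)*(-⅕)*0)*0)*(-25) = (0*0)*(-25) = 0*(-25) = 0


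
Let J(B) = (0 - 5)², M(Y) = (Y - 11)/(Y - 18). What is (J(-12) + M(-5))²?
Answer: 349281/529 ≈ 660.27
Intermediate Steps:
M(Y) = (-11 + Y)/(-18 + Y)
J(B) = 25 (J(B) = (-5)² = 25)
(J(-12) + M(-5))² = (25 + (-11 - 5)/(-18 - 5))² = (25 - 16/(-23))² = (25 - 1/23*(-16))² = (25 + 16/23)² = (591/23)² = 349281/529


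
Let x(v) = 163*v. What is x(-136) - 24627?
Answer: -46795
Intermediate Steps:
x(-136) - 24627 = 163*(-136) - 24627 = -22168 - 24627 = -46795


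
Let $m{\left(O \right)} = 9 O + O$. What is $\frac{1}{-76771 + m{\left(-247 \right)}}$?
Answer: $- \frac{1}{79241} \approx -1.262 \cdot 10^{-5}$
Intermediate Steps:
$m{\left(O \right)} = 10 O$
$\frac{1}{-76771 + m{\left(-247 \right)}} = \frac{1}{-76771 + 10 \left(-247\right)} = \frac{1}{-76771 - 2470} = \frac{1}{-79241} = - \frac{1}{79241}$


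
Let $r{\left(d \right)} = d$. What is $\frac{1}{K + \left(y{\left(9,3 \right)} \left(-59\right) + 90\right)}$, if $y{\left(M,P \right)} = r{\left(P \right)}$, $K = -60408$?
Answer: $- \frac{1}{60495} \approx -1.653 \cdot 10^{-5}$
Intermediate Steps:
$y{\left(M,P \right)} = P$
$\frac{1}{K + \left(y{\left(9,3 \right)} \left(-59\right) + 90\right)} = \frac{1}{-60408 + \left(3 \left(-59\right) + 90\right)} = \frac{1}{-60408 + \left(-177 + 90\right)} = \frac{1}{-60408 - 87} = \frac{1}{-60495} = - \frac{1}{60495}$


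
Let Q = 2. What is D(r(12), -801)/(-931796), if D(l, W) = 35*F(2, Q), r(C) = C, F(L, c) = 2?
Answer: -35/465898 ≈ -7.5124e-5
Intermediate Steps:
D(l, W) = 70 (D(l, W) = 35*2 = 70)
D(r(12), -801)/(-931796) = 70/(-931796) = 70*(-1/931796) = -35/465898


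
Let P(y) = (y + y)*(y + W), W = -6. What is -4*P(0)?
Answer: 0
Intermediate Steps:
P(y) = 2*y*(-6 + y) (P(y) = (y + y)*(y - 6) = (2*y)*(-6 + y) = 2*y*(-6 + y))
-4*P(0) = -8*0*(-6 + 0) = -8*0*(-6) = -4*0 = 0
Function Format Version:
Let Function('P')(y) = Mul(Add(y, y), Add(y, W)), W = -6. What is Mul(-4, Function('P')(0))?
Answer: 0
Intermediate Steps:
Function('P')(y) = Mul(2, y, Add(-6, y)) (Function('P')(y) = Mul(Add(y, y), Add(y, -6)) = Mul(Mul(2, y), Add(-6, y)) = Mul(2, y, Add(-6, y)))
Mul(-4, Function('P')(0)) = Mul(-4, Mul(2, 0, Add(-6, 0))) = Mul(-4, Mul(2, 0, -6)) = Mul(-4, 0) = 0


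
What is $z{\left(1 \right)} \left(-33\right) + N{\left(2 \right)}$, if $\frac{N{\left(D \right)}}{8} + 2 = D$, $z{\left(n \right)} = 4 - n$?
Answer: $-99$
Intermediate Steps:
$N{\left(D \right)} = -16 + 8 D$
$z{\left(1 \right)} \left(-33\right) + N{\left(2 \right)} = \left(4 - 1\right) \left(-33\right) + \left(-16 + 8 \cdot 2\right) = \left(4 - 1\right) \left(-33\right) + \left(-16 + 16\right) = 3 \left(-33\right) + 0 = -99 + 0 = -99$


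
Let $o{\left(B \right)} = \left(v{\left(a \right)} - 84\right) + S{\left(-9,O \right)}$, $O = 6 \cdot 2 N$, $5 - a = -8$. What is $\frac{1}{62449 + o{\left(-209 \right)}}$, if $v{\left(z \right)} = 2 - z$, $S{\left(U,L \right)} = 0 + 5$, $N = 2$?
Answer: $\frac{1}{62359} \approx 1.6036 \cdot 10^{-5}$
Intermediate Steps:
$a = 13$ ($a = 5 - -8 = 5 + 8 = 13$)
$O = 24$ ($O = 6 \cdot 2 \cdot 2 = 12 \cdot 2 = 24$)
$S{\left(U,L \right)} = 5$
$o{\left(B \right)} = -90$ ($o{\left(B \right)} = \left(\left(2 - 13\right) - 84\right) + 5 = \left(-11 - 84\right) + 5 = -95 + 5 = -90$)
$\frac{1}{62449 + o{\left(-209 \right)}} = \frac{1}{62449 - 90} = \frac{1}{62359}$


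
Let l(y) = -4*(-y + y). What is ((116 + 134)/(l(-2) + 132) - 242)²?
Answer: 251127409/4356 ≈ 57651.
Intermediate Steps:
l(y) = 0 (l(y) = -4*0 = 0)
((116 + 134)/(l(-2) + 132) - 242)² = ((116 + 134)/(0 + 132) - 242)² = (250/132 - 242)² = (250*(1/132) - 242)² = (125/66 - 242)² = (-15847/66)² = 251127409/4356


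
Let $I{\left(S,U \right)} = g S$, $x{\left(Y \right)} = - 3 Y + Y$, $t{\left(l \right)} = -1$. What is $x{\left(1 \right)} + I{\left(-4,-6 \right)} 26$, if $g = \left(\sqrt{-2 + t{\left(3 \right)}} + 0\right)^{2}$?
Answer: $310$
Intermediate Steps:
$g = -3$ ($g = \left(\sqrt{-2 - 1} + 0\right)^{2} = \left(\sqrt{-3} + 0\right)^{2} = \left(i \sqrt{3} + 0\right)^{2} = \left(i \sqrt{3}\right)^{2} = -3$)
$x{\left(Y \right)} = - 2 Y$
$I{\left(S,U \right)} = - 3 S$
$x{\left(1 \right)} + I{\left(-4,-6 \right)} 26 = \left(-2\right) 1 + \left(-3\right) \left(-4\right) 26 = -2 + 12 \cdot 26 = -2 + 312 = 310$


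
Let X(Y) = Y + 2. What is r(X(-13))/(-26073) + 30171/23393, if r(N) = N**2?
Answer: 783817930/609925689 ≈ 1.2851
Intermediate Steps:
X(Y) = 2 + Y
r(X(-13))/(-26073) + 30171/23393 = (2 - 13)**2/(-26073) + 30171/23393 = (-11)**2*(-1/26073) + 30171*(1/23393) = 121*(-1/26073) + 30171/23393 = -121/26073 + 30171/23393 = 783817930/609925689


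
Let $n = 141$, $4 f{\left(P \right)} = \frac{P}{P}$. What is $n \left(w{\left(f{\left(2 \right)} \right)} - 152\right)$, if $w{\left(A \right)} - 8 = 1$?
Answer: $-20163$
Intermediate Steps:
$f{\left(P \right)} = \frac{1}{4}$ ($f{\left(P \right)} = \frac{P \frac{1}{P}}{4} = \frac{1}{4} \cdot 1 = \frac{1}{4}$)
$w{\left(A \right)} = 9$ ($w{\left(A \right)} = 8 + 1 = 9$)
$n \left(w{\left(f{\left(2 \right)} \right)} - 152\right) = 141 \left(9 - 152\right) = 141 \left(-143\right) = -20163$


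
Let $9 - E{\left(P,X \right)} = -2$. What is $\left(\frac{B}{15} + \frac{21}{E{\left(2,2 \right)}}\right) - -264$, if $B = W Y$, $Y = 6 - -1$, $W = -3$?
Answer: $\frac{14548}{55} \approx 264.51$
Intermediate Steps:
$Y = 7$ ($Y = 6 + 1 = 7$)
$E{\left(P,X \right)} = 11$ ($E{\left(P,X \right)} = 9 - -2 = 9 + 2 = 11$)
$B = -21$ ($B = \left(-3\right) 7 = -21$)
$\left(\frac{B}{15} + \frac{21}{E{\left(2,2 \right)}}\right) - -264 = \left(- \frac{21}{15} + \frac{21}{11}\right) - -264 = \left(\left(-21\right) \frac{1}{15} + 21 \cdot \frac{1}{11}\right) + 264 = \left(- \frac{7}{5} + \frac{21}{11}\right) + 264 = \frac{28}{55} + 264 = \frac{14548}{55}$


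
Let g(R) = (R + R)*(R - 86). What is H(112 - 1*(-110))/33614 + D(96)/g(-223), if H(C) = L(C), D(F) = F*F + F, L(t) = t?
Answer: 28634023/386039983 ≈ 0.074174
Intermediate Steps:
g(R) = 2*R*(-86 + R) (g(R) = (2*R)*(-86 + R) = 2*R*(-86 + R))
D(F) = F + F**2 (D(F) = F**2 + F = F + F**2)
H(C) = C
H(112 - 1*(-110))/33614 + D(96)/g(-223) = (112 - 1*(-110))/33614 + (96*(1 + 96))/((2*(-223)*(-86 - 223))) = (112 + 110)*(1/33614) + (96*97)/((2*(-223)*(-309))) = 222*(1/33614) + 9312/137814 = 111/16807 + 9312*(1/137814) = 111/16807 + 1552/22969 = 28634023/386039983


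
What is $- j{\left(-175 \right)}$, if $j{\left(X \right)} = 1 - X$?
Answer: $-176$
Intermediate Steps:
$- j{\left(-175 \right)} = - (1 - -175) = - (1 + 175) = \left(-1\right) 176 = -176$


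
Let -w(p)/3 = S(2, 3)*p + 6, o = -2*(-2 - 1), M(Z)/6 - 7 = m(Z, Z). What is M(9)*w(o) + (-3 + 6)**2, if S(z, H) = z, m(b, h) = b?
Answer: -5175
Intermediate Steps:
M(Z) = 42 + 6*Z
o = 6 (o = -2*(-3) = 6)
w(p) = -18 - 6*p (w(p) = -3*(2*p + 6) = -3*(6 + 2*p) = -18 - 6*p)
M(9)*w(o) + (-3 + 6)**2 = (42 + 6*9)*(-18 - 6*6) + (-3 + 6)**2 = (42 + 54)*(-18 - 36) + 3**2 = 96*(-54) + 9 = -5184 + 9 = -5175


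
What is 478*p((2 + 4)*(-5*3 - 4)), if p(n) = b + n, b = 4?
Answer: -52580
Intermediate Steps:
p(n) = 4 + n
478*p((2 + 4)*(-5*3 - 4)) = 478*(4 + (2 + 4)*(-5*3 - 4)) = 478*(4 + 6*(-15 - 4)) = 478*(4 + 6*(-19)) = 478*(4 - 114) = 478*(-110) = -52580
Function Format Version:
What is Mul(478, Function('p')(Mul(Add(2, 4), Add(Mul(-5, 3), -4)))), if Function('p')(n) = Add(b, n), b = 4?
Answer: -52580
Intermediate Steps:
Function('p')(n) = Add(4, n)
Mul(478, Function('p')(Mul(Add(2, 4), Add(Mul(-5, 3), -4)))) = Mul(478, Add(4, Mul(Add(2, 4), Add(Mul(-5, 3), -4)))) = Mul(478, Add(4, Mul(6, Add(-15, -4)))) = Mul(478, Add(4, Mul(6, -19))) = Mul(478, Add(4, -114)) = Mul(478, -110) = -52580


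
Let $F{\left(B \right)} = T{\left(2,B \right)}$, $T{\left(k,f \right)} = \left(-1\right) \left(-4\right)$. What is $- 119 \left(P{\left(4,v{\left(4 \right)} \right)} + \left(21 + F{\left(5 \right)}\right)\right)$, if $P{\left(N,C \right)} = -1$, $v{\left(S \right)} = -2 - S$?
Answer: $-2856$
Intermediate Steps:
$T{\left(k,f \right)} = 4$
$F{\left(B \right)} = 4$
$- 119 \left(P{\left(4,v{\left(4 \right)} \right)} + \left(21 + F{\left(5 \right)}\right)\right) = - 119 \left(-1 + \left(21 + 4\right)\right) = - 119 \left(-1 + 25\right) = \left(-119\right) 24 = -2856$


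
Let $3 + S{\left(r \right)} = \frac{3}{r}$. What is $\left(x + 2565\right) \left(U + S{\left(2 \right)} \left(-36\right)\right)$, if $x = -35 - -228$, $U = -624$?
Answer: $-1572060$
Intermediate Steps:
$S{\left(r \right)} = -3 + \frac{3}{r}$
$x = 193$ ($x = -35 + 228 = 193$)
$\left(x + 2565\right) \left(U + S{\left(2 \right)} \left(-36\right)\right) = \left(193 + 2565\right) \left(-624 + \left(-3 + \frac{3}{2}\right) \left(-36\right)\right) = 2758 \left(-624 + \left(-3 + 3 \cdot \frac{1}{2}\right) \left(-36\right)\right) = 2758 \left(-624 + \left(-3 + \frac{3}{2}\right) \left(-36\right)\right) = 2758 \left(-624 - -54\right) = 2758 \left(-624 + 54\right) = 2758 \left(-570\right) = -1572060$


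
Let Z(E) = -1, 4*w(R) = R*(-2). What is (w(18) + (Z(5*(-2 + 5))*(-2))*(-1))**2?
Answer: 121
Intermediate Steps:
w(R) = -R/2 (w(R) = (R*(-2))/4 = (-2*R)/4 = -R/2)
(w(18) + (Z(5*(-2 + 5))*(-2))*(-1))**2 = (-1/2*18 - 1*(-2)*(-1))**2 = (-9 + 2*(-1))**2 = (-9 - 2)**2 = (-11)**2 = 121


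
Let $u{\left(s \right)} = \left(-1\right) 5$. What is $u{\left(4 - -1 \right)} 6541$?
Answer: $-32705$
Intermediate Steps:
$u{\left(s \right)} = -5$
$u{\left(4 - -1 \right)} 6541 = \left(-5\right) 6541 = -32705$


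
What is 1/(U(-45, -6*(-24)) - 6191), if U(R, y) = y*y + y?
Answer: 1/14689 ≈ 6.8078e-5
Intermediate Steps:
U(R, y) = y + y**2 (U(R, y) = y**2 + y = y + y**2)
1/(U(-45, -6*(-24)) - 6191) = 1/((-6*(-24))*(1 - 6*(-24)) - 6191) = 1/(144*(1 + 144) - 6191) = 1/(144*145 - 6191) = 1/(20880 - 6191) = 1/14689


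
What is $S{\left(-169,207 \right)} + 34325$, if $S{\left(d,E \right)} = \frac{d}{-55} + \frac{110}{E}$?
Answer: $\frac{390831158}{11385} \approx 34329.0$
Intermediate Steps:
$S{\left(d,E \right)} = \frac{110}{E} - \frac{d}{55}$ ($S{\left(d,E \right)} = d \left(- \frac{1}{55}\right) + \frac{110}{E} = - \frac{d}{55} + \frac{110}{E} = \frac{110}{E} - \frac{d}{55}$)
$S{\left(-169,207 \right)} + 34325 = \left(\frac{110}{207} - - \frac{169}{55}\right) + 34325 = \left(110 \cdot \frac{1}{207} + \frac{169}{55}\right) + 34325 = \left(\frac{110}{207} + \frac{169}{55}\right) + 34325 = \frac{41033}{11385} + 34325 = \frac{390831158}{11385}$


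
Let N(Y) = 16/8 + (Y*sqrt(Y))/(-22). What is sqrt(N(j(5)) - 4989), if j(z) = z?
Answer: sqrt(-2413708 - 110*sqrt(5))/22 ≈ 70.622*I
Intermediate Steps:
N(Y) = 2 - Y**(3/2)/22 (N(Y) = 16*(1/8) + Y**(3/2)*(-1/22) = 2 - Y**(3/2)/22)
sqrt(N(j(5)) - 4989) = sqrt((2 - 5*sqrt(5)/22) - 4989) = sqrt(-4987 - 5*sqrt(5)/22)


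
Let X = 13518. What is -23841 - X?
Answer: -37359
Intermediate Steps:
-23841 - X = -23841 - 1*13518 = -23841 - 13518 = -37359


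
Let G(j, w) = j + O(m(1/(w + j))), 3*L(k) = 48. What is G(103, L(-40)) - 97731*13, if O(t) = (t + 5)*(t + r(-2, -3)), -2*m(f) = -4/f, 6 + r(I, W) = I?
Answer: -1214510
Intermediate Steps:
L(k) = 16 (L(k) = (⅓)*48 = 16)
r(I, W) = -6 + I
m(f) = 2/f (m(f) = -(-2)/f = 2/f)
O(t) = (-8 + t)*(5 + t) (O(t) = (t + 5)*(t + (-6 - 2)) = (5 + t)*(t - 8) = (5 + t)*(-8 + t) = (-8 + t)*(5 + t))
G(j, w) = -40 + (2*j + 2*w)² - 6*w - 5*j (G(j, w) = j + (-40 + (2/(1/(w + j)))² - 6/(1/(w + j))) = j + (-40 + (2/(1/(j + w)))² - 6/(1/(j + w))) = j + (-40 + (2*(j + w))² - 6*(j + w)) = j + (-40 + (2*j + 2*w)² - 3*(2*j + 2*w)) = j + (-40 + (2*j + 2*w)² + (-6*j - 6*w)) = j + (-40 + (2*j + 2*w)² - 6*j - 6*w) = -40 + (2*j + 2*w)² - 6*w - 5*j)
G(103, L(-40)) - 97731*13 = (-40 - 6*16 - 5*103 + 4*(103 + 16)²) - 97731*13 = (-40 - 96 - 515 + 4*119²) - 1270503 = (-40 - 96 - 515 + 4*14161) - 1270503 = (-40 - 96 - 515 + 56644) - 1270503 = 55993 - 1270503 = -1214510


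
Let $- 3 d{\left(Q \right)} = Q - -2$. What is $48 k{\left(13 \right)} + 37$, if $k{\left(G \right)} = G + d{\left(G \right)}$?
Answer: $421$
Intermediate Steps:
$d{\left(Q \right)} = - \frac{2}{3} - \frac{Q}{3}$ ($d{\left(Q \right)} = - \frac{Q - -2}{3} = - \frac{Q + 2}{3} = - \frac{2 + Q}{3} = - \frac{2}{3} - \frac{Q}{3}$)
$k{\left(G \right)} = - \frac{2}{3} + \frac{2 G}{3}$ ($k{\left(G \right)} = G - \left(\frac{2}{3} + \frac{G}{3}\right) = - \frac{2}{3} + \frac{2 G}{3}$)
$48 k{\left(13 \right)} + 37 = 48 \left(- \frac{2}{3} + \frac{2}{3} \cdot 13\right) + 37 = 48 \left(- \frac{2}{3} + \frac{26}{3}\right) + 37 = 48 \cdot 8 + 37 = 384 + 37 = 421$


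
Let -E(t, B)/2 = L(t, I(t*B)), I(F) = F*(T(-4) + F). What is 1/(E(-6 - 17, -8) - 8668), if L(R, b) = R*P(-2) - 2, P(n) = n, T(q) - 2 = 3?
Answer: -1/8756 ≈ -0.00011421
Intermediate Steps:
T(q) = 5 (T(q) = 2 + 3 = 5)
I(F) = F*(5 + F)
L(R, b) = -2 - 2*R (L(R, b) = R*(-2) - 2 = -2*R - 2 = -2 - 2*R)
E(t, B) = 4 + 4*t (E(t, B) = -2*(-2 - 2*t) = 4 + 4*t)
1/(E(-6 - 17, -8) - 8668) = 1/((4 + 4*(-6 - 17)) - 8668) = 1/((4 + 4*(-23)) - 8668) = 1/((4 - 92) - 8668) = 1/(-88 - 8668) = 1/(-8756) = -1/8756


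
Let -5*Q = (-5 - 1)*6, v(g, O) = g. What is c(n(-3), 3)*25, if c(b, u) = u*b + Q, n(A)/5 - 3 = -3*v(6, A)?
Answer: -5445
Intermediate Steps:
n(A) = -75 (n(A) = 15 + 5*(-3*6) = 15 + 5*(-18) = 15 - 90 = -75)
Q = 36/5 (Q = -(-5 - 1)*6/5 = -(-6)*6/5 = -⅕*(-36) = 36/5 ≈ 7.2000)
c(b, u) = 36/5 + b*u (c(b, u) = u*b + 36/5 = b*u + 36/5 = 36/5 + b*u)
c(n(-3), 3)*25 = (36/5 - 75*3)*25 = (36/5 - 225)*25 = -1089/5*25 = -5445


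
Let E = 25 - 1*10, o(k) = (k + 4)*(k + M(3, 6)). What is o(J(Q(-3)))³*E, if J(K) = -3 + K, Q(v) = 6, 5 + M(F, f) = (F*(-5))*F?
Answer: -534169335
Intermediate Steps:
M(F, f) = -5 - 5*F² (M(F, f) = -5 + (F*(-5))*F = -5 + (-5*F)*F = -5 - 5*F²)
o(k) = (-50 + k)*(4 + k) (o(k) = (k + 4)*(k + (-5 - 5*3²)) = (4 + k)*(k + (-5 - 5*9)) = (4 + k)*(k + (-5 - 45)) = (4 + k)*(k - 50) = (4 + k)*(-50 + k) = (-50 + k)*(4 + k))
E = 15 (E = 25 - 10 = 15)
o(J(Q(-3)))³*E = (-200 + (-3 + 6)² - 46*(-3 + 6))³*15 = (-200 + 3² - 46*3)³*15 = (-200 + 9 - 138)³*15 = (-329)³*15 = -35611289*15 = -534169335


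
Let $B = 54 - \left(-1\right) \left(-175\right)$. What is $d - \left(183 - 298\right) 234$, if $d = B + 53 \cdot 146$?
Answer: $34527$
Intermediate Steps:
$B = -121$ ($B = 54 - 175 = -121$)
$d = 7617$ ($d = -121 + 53 \cdot 146 = -121 + 7738 = 7617$)
$d - \left(183 - 298\right) 234 = 7617 - \left(183 - 298\right) 234 = 7617 - \left(-115\right) 234 = 7617 - -26910 = 7617 + 26910 = 34527$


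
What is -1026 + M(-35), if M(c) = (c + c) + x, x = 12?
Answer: -1084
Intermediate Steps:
M(c) = 12 + 2*c (M(c) = (c + c) + 12 = 2*c + 12 = 12 + 2*c)
-1026 + M(-35) = -1026 + (12 + 2*(-35)) = -1026 + (12 - 70) = -1026 - 58 = -1084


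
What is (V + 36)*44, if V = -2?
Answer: 1496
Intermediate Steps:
(V + 36)*44 = (-2 + 36)*44 = 34*44 = 1496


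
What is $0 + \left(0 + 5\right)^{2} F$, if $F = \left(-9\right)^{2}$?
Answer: $2025$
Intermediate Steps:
$F = 81$
$0 + \left(0 + 5\right)^{2} F = 0 + \left(0 + 5\right)^{2} \cdot 81 = 0 + 5^{2} \cdot 81 = 0 + 25 \cdot 81 = 0 + 2025 = 2025$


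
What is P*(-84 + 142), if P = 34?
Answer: 1972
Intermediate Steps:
P*(-84 + 142) = 34*(-84 + 142) = 34*58 = 1972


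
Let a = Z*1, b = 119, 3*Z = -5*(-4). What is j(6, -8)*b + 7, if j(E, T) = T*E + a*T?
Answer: -36155/3 ≈ -12052.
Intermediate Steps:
Z = 20/3 (Z = (-5*(-4))/3 = (⅓)*20 = 20/3 ≈ 6.6667)
a = 20/3 (a = (20/3)*1 = 20/3 ≈ 6.6667)
j(E, T) = 20*T/3 + E*T (j(E, T) = T*E + 20*T/3 = E*T + 20*T/3 = 20*T/3 + E*T)
j(6, -8)*b + 7 = ((⅓)*(-8)*(20 + 3*6))*119 + 7 = ((⅓)*(-8)*(20 + 18))*119 + 7 = ((⅓)*(-8)*38)*119 + 7 = -304/3*119 + 7 = -36176/3 + 7 = -36155/3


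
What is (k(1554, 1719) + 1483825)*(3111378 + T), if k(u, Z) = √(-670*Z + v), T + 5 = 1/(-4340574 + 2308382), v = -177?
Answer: 9382087953527727375/2032192 + 6322907319615*I*√1151907/2032192 ≈ 4.6167e+12 + 3.3393e+9*I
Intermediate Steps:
T = -10160961/2032192 (T = -5 + 1/(-4340574 + 2308382) = -5 + 1/(-2032192) = -5 - 1/2032192 = -10160961/2032192 ≈ -5.0000)
k(u, Z) = √(-177 - 670*Z) (k(u, Z) = √(-670*Z - 177) = √(-177 - 670*Z))
(k(1554, 1719) + 1483825)*(3111378 + T) = (√(-177 - 670*1719) + 1483825)*(3111378 - 10160961/2032192) = (√(-177 - 1151730) + 1483825)*(6322907319615/2032192) = (√(-1151907) + 1483825)*(6322907319615/2032192) = (I*√1151907 + 1483825)*(6322907319615/2032192) = (1483825 + I*√1151907)*(6322907319615/2032192) = 9382087953527727375/2032192 + 6322907319615*I*√1151907/2032192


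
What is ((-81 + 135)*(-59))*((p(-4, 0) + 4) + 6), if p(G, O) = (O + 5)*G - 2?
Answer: 38232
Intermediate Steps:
p(G, O) = -2 + G*(5 + O) (p(G, O) = (5 + O)*G - 2 = G*(5 + O) - 2 = -2 + G*(5 + O))
((-81 + 135)*(-59))*((p(-4, 0) + 4) + 6) = ((-81 + 135)*(-59))*(((-2 + 5*(-4) - 4*0) + 4) + 6) = (54*(-59))*(((-2 - 20 + 0) + 4) + 6) = -3186*((-22 + 4) + 6) = -3186*(-18 + 6) = -3186*(-12) = 38232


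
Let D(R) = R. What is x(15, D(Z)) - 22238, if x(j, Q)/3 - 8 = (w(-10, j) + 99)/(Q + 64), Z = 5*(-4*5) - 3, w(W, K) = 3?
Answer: -288884/13 ≈ -22222.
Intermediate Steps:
Z = -103 (Z = 5*(-20) - 3 = -100 - 3 = -103)
x(j, Q) = 24 + 306/(64 + Q) (x(j, Q) = 24 + 3*((3 + 99)/(Q + 64)) = 24 + 3*(102/(64 + Q)) = 24 + 306/(64 + Q))
x(15, D(Z)) - 22238 = 6*(307 + 4*(-103))/(64 - 103) - 22238 = 6*(307 - 412)/(-39) - 22238 = 6*(-1/39)*(-105) - 22238 = 210/13 - 22238 = -288884/13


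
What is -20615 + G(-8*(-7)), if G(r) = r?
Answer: -20559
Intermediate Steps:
-20615 + G(-8*(-7)) = -20615 - 8*(-7) = -20615 + 56 = -20559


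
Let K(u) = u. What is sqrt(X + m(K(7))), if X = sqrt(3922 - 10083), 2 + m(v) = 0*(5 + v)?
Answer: sqrt(-2 + I*sqrt(6161)) ≈ 6.1854 + 6.345*I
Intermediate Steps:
m(v) = -2 (m(v) = -2 + 0*(5 + v) = -2 + 0 = -2)
X = I*sqrt(6161) (X = sqrt(-6161) = I*sqrt(6161) ≈ 78.492*I)
sqrt(X + m(K(7))) = sqrt(I*sqrt(6161) - 2) = sqrt(-2 + I*sqrt(6161))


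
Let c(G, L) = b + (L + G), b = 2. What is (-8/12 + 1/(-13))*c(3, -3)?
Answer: -58/39 ≈ -1.4872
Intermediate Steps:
c(G, L) = 2 + G + L (c(G, L) = 2 + (L + G) = 2 + (G + L) = 2 + G + L)
(-8/12 + 1/(-13))*c(3, -3) = (-8/12 + 1/(-13))*(2 + 3 - 3) = (-8*1/12 + 1*(-1/13))*2 = (-2/3 - 1/13)*2 = -29/39*2 = -58/39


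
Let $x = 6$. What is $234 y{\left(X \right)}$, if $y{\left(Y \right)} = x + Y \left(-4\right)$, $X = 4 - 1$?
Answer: $-1404$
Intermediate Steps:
$X = 3$ ($X = 4 - 1 = 3$)
$y{\left(Y \right)} = 6 - 4 Y$ ($y{\left(Y \right)} = 6 + Y \left(-4\right) = 6 - 4 Y$)
$234 y{\left(X \right)} = 234 \left(6 - 12\right) = 234 \left(-6\right) = -1404$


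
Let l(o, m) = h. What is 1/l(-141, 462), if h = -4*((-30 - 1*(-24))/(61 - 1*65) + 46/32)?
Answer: -4/47 ≈ -0.085106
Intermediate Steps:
h = -47/4 (h = -4*((-30 + 24)/(61 - 65) + 46*(1/32)) = -4*(-6/(-4) + 23/16) = -4*(-6*(-1/4) + 23/16) = -4*(3/2 + 23/16) = -4*47/16 = -47/4 ≈ -11.750)
l(o, m) = -47/4
1/l(-141, 462) = 1/(-47/4) = -4/47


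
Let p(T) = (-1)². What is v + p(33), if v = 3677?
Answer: 3678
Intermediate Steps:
p(T) = 1
v + p(33) = 3677 + 1 = 3678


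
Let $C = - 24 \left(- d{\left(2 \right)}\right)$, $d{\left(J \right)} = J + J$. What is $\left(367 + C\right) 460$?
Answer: $212980$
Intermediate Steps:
$d{\left(J \right)} = 2 J$
$C = 96$ ($C = - 24 \left(- 2 \cdot 2\right) = - 24 \left(\left(-1\right) 4\right) = \left(-24\right) \left(-4\right) = 96$)
$\left(367 + C\right) 460 = \left(367 + 96\right) 460 = 463 \cdot 460 = 212980$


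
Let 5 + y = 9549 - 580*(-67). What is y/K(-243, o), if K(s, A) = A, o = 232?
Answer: 12101/58 ≈ 208.64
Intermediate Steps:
y = 48404 (y = -5 + (9549 - 580*(-67)) = -5 + (9549 + 38860) = -5 + 48409 = 48404)
y/K(-243, o) = 48404/232 = 48404*(1/232) = 12101/58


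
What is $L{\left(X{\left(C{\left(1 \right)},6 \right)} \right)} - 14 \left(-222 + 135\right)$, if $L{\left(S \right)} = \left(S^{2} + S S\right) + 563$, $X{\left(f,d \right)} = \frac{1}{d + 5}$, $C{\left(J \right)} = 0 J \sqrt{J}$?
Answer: $\frac{215503}{121} \approx 1781.0$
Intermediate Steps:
$C{\left(J \right)} = 0$ ($C{\left(J \right)} = 0 \sqrt{J} = 0$)
$X{\left(f,d \right)} = \frac{1}{5 + d}$
$L{\left(S \right)} = 563 + 2 S^{2}$ ($L{\left(S \right)} = \left(S^{2} + S^{2}\right) + 563 = 2 S^{2} + 563 = 563 + 2 S^{2}$)
$L{\left(X{\left(C{\left(1 \right)},6 \right)} \right)} - 14 \left(-222 + 135\right) = \left(563 + 2 \left(\frac{1}{5 + 6}\right)^{2}\right) - 14 \left(-222 + 135\right) = \left(563 + 2 \left(\frac{1}{11}\right)^{2}\right) - 14 \left(-87\right) = \left(563 + \frac{2}{121}\right) - -1218 = \left(563 + 2 \cdot \frac{1}{121}\right) + 1218 = \left(563 + \frac{2}{121}\right) + 1218 = \frac{68125}{121} + 1218 = \frac{215503}{121}$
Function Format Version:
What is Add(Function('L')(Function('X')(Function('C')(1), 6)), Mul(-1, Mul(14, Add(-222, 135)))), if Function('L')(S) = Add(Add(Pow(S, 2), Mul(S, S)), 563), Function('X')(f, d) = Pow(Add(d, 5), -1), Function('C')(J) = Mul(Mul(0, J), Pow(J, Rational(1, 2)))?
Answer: Rational(215503, 121) ≈ 1781.0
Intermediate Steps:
Function('C')(J) = 0 (Function('C')(J) = Mul(0, Pow(J, Rational(1, 2))) = 0)
Function('X')(f, d) = Pow(Add(5, d), -1)
Function('L')(S) = Add(563, Mul(2, Pow(S, 2))) (Function('L')(S) = Add(Add(Pow(S, 2), Pow(S, 2)), 563) = Add(Mul(2, Pow(S, 2)), 563) = Add(563, Mul(2, Pow(S, 2))))
Add(Function('L')(Function('X')(Function('C')(1), 6)), Mul(-1, Mul(14, Add(-222, 135)))) = Add(Add(563, Mul(2, Pow(Pow(Add(5, 6), -1), 2))), Mul(-1, Mul(14, Add(-222, 135)))) = Add(Add(563, Mul(2, Pow(Pow(11, -1), 2))), Mul(-1, Mul(14, -87))) = Add(Add(563, Mul(2, Pow(Rational(1, 11), 2))), Mul(-1, -1218)) = Add(Add(563, Mul(2, Rational(1, 121))), 1218) = Add(Add(563, Rational(2, 121)), 1218) = Add(Rational(68125, 121), 1218) = Rational(215503, 121)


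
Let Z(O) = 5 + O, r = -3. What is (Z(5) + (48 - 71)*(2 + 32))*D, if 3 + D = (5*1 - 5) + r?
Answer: 4632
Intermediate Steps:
D = -6 (D = -3 + ((5*1 - 5) - 3) = -3 + ((5 - 5) - 3) = -3 + (0 - 3) = -3 - 3 = -6)
(Z(5) + (48 - 71)*(2 + 32))*D = ((5 + 5) + (48 - 71)*(2 + 32))*(-6) = (10 - 23*34)*(-6) = (10 - 782)*(-6) = -772*(-6) = 4632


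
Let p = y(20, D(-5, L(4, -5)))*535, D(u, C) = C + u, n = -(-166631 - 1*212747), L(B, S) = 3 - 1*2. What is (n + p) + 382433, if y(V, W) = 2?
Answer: 762881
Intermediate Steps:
L(B, S) = 1 (L(B, S) = 3 - 2 = 1)
n = 379378 (n = -(-166631 - 212747) = -1*(-379378) = 379378)
p = 1070 (p = 2*535 = 1070)
(n + p) + 382433 = (379378 + 1070) + 382433 = 380448 + 382433 = 762881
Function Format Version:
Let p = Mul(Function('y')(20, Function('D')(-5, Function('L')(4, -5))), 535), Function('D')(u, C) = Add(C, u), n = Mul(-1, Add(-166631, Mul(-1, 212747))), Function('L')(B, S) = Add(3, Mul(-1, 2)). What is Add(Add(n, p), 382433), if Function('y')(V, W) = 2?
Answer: 762881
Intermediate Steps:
Function('L')(B, S) = 1 (Function('L')(B, S) = Add(3, -2) = 1)
n = 379378 (n = Mul(-1, Add(-166631, -212747)) = Mul(-1, -379378) = 379378)
p = 1070 (p = Mul(2, 535) = 1070)
Add(Add(n, p), 382433) = Add(Add(379378, 1070), 382433) = Add(380448, 382433) = 762881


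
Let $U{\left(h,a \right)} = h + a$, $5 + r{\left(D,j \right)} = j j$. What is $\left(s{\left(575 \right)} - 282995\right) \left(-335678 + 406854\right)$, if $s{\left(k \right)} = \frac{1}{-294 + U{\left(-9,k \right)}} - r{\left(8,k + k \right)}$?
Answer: $- \frac{3885260103263}{34} \approx -1.1427 \cdot 10^{11}$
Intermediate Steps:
$r{\left(D,j \right)} = -5 + j^{2}$ ($r{\left(D,j \right)} = -5 + j j = -5 + j^{2}$)
$U{\left(h,a \right)} = a + h$
$s{\left(k \right)} = 5 + \frac{1}{-303 + k} - 4 k^{2}$ ($s{\left(k \right)} = \frac{1}{-294 + \left(k - 9\right)} - \left(-5 + \left(k + k\right)^{2}\right) = \frac{1}{-294 + \left(-9 + k\right)} - \left(-5 + \left(2 k\right)^{2}\right) = \frac{1}{-303 + k} - \left(-5 + 4 k^{2}\right) = 5 + \frac{1}{-303 + k} - 4 k^{2}$)
$\left(s{\left(575 \right)} - 282995\right) \left(-335678 + 406854\right) = \left(\frac{-1514 - 4 \cdot 575^{3} + 5 \cdot 575 + 1212 \cdot 575^{2}}{-303 + 575} - 282995\right) \left(-335678 + 406854\right) = \left(\frac{-1514 - 760437500 + 2875 + 1212 \cdot 330625}{272} - 282995\right) 71176 = \left(\frac{-1514 - 760437500 + 2875 + 400717500}{272} - 282995\right) 71176 = \left(\frac{1}{272} \left(-359718639\right) - 282995\right) 71176 = \left(- \frac{359718639}{272} - 282995\right) 71176 = \left(- \frac{436693279}{272}\right) 71176 = - \frac{3885260103263}{34}$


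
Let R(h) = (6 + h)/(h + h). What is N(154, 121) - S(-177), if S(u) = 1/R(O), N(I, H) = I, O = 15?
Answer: 1068/7 ≈ 152.57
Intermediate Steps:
R(h) = (6 + h)/(2*h) (R(h) = (6 + h)/((2*h)) = (6 + h)*(1/(2*h)) = (6 + h)/(2*h))
S(u) = 10/7 (S(u) = 1/((½)*(6 + 15)/15) = 1/((½)*(1/15)*21) = 1/(7/10) = 10/7)
N(154, 121) - S(-177) = 154 - 1*10/7 = 154 - 10/7 = 1068/7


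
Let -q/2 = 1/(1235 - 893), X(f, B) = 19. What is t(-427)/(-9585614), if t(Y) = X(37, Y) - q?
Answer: -1625/819569997 ≈ -1.9827e-6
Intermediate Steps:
q = -1/171 (q = -2/(1235 - 893) = -2/342 = -2*1/342 = -1/171 ≈ -0.0058480)
t(Y) = 3250/171 (t(Y) = 19 - 1*(-1/171) = 19 + 1/171 = 3250/171)
t(-427)/(-9585614) = (3250/171)/(-9585614) = (3250/171)*(-1/9585614) = -1625/819569997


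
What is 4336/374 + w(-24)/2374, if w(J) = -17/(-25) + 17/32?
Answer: 4117646803/355150400 ≈ 11.594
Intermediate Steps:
w(J) = 969/800 (w(J) = -17*(-1/25) + 17*(1/32) = 17/25 + 17/32 = 969/800)
4336/374 + w(-24)/2374 = 4336/374 + (969/800)/2374 = 4336*(1/374) + (969/800)*(1/2374) = 2168/187 + 969/1899200 = 4117646803/355150400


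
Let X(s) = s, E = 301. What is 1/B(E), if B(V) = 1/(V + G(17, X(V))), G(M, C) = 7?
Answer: 308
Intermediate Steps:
B(V) = 1/(7 + V) (B(V) = 1/(V + 7) = 1/(7 + V))
1/B(E) = 1/(1/(7 + 301)) = 1/(1/308) = 308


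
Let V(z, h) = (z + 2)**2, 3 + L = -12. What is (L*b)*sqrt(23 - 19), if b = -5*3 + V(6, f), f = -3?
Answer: -1470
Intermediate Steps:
L = -15 (L = -3 - 12 = -15)
V(z, h) = (2 + z)**2
b = 49 (b = -5*3 + (2 + 6)**2 = -15 + 8**2 = -15 + 64 = 49)
(L*b)*sqrt(23 - 19) = (-15*49)*sqrt(23 - 19) = -735*sqrt(4) = -735*2 = -1470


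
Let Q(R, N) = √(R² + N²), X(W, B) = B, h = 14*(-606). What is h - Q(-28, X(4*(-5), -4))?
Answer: -8484 - 20*√2 ≈ -8512.3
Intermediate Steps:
h = -8484
Q(R, N) = √(N² + R²)
h - Q(-28, X(4*(-5), -4)) = -8484 - √((-4)² + (-28)²) = -8484 - √(16 + 784) = -8484 - √800 = -8484 - 20*√2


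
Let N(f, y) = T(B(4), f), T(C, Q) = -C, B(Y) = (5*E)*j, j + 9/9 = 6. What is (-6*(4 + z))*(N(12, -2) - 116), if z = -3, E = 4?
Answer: 1296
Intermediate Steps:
j = 5 (j = -1 + 6 = 5)
B(Y) = 100 (B(Y) = (5*4)*5 = 20*5 = 100)
N(f, y) = -100 (N(f, y) = -1*100 = -100)
(-6*(4 + z))*(N(12, -2) - 116) = (-6*(4 - 3))*(-100 - 116) = -6*1*(-216) = -6*(-216) = 1296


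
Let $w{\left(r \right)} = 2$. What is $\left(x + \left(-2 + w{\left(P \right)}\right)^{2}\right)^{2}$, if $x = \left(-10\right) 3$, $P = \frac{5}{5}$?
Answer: $900$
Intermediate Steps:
$P = 1$ ($P = 5 \cdot \frac{1}{5} = 1$)
$x = -30$
$\left(x + \left(-2 + w{\left(P \right)}\right)^{2}\right)^{2} = \left(-30 + \left(-2 + 2\right)^{2}\right)^{2} = \left(-30 + 0^{2}\right)^{2} = \left(-30 + 0\right)^{2} = \left(-30\right)^{2} = 900$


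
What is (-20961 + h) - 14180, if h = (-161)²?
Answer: -9220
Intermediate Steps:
h = 25921
(-20961 + h) - 14180 = (-20961 + 25921) - 14180 = 4960 - 14180 = -9220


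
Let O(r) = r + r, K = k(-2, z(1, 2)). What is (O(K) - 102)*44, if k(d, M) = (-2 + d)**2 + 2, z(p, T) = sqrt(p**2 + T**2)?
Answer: -2904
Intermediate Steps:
z(p, T) = sqrt(T**2 + p**2)
k(d, M) = 2 + (-2 + d)**2
K = 18 (K = 2 + (-2 - 2)**2 = 2 + (-4)**2 = 2 + 16 = 18)
O(r) = 2*r
(O(K) - 102)*44 = (2*18 - 102)*44 = (36 - 102)*44 = -66*44 = -2904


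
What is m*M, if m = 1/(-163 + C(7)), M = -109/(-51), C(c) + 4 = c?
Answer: -109/8160 ≈ -0.013358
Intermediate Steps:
C(c) = -4 + c
M = 109/51 (M = -109*(-1/51) = 109/51 ≈ 2.1373)
m = -1/160 (m = 1/(-163 + (-4 + 7)) = 1/(-163 + 3) = 1/(-160) = -1/160 ≈ -0.0062500)
m*M = -1/160*109/51 = -109/8160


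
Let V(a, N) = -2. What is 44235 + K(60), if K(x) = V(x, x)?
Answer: 44233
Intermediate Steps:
K(x) = -2
44235 + K(60) = 44235 - 2 = 44233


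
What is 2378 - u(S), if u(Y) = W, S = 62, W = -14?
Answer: 2392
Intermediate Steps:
u(Y) = -14
2378 - u(S) = 2378 - 1*(-14) = 2378 + 14 = 2392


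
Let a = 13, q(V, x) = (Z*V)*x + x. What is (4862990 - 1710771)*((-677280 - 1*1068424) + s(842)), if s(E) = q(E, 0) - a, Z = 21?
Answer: -5502882296023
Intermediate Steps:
q(V, x) = x + 21*V*x (q(V, x) = (21*V)*x + x = 21*V*x + x = x + 21*V*x)
s(E) = -13 (s(E) = 0*(1 + 21*E) - 1*13 = 0 - 13 = -13)
(4862990 - 1710771)*((-677280 - 1*1068424) + s(842)) = (4862990 - 1710771)*((-677280 - 1*1068424) - 13) = 3152219*((-677280 - 1068424) - 13) = 3152219*(-1745704 - 13) = 3152219*(-1745717) = -5502882296023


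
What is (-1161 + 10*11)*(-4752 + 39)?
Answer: 4953363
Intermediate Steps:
(-1161 + 10*11)*(-4752 + 39) = (-1161 + 110)*(-4713) = -1051*(-4713) = 4953363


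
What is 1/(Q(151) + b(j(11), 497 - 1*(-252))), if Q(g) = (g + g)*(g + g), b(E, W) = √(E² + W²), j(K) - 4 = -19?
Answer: 45602/4158804195 - √561226/8317608390 ≈ 1.0875e-5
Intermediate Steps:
j(K) = -15 (j(K) = 4 - 19 = -15)
Q(g) = 4*g² (Q(g) = (2*g)*(2*g) = 4*g²)
1/(Q(151) + b(j(11), 497 - 1*(-252))) = 1/(4*151² + √((-15)² + (497 - 1*(-252))²)) = 1/(4*22801 + √(225 + (497 + 252)²)) = 1/(91204 + √(225 + 749²)) = 1/(91204 + √(225 + 561001)) = 1/(91204 + √561226)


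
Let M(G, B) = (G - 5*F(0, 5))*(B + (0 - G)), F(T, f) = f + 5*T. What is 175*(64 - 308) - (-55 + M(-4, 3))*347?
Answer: 46826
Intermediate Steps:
M(G, B) = (-25 + G)*(B - G) (M(G, B) = (G - 5*(5 + 5*0))*(B + (0 - G)) = (G - 5*(5 + 0))*(B - G) = (G - 5*5)*(B - G) = (G - 25)*(B - G) = (-25 + G)*(B - G))
175*(64 - 308) - (-55 + M(-4, 3))*347 = 175*(64 - 308) - (-55 + (-1*(-4)**2 - 25*3 + 25*(-4) + 3*(-4)))*347 = 175*(-244) - (-55 + (-1*16 - 75 - 100 - 12))*347 = -42700 - (-55 + (-16 - 75 - 100 - 12))*347 = -42700 - (-55 - 203)*347 = -42700 - (-258)*347 = -42700 - 1*(-89526) = -42700 + 89526 = 46826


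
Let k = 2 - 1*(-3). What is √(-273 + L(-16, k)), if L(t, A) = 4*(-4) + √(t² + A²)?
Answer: √(-289 + √281) ≈ 16.5*I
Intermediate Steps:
k = 5 (k = 2 + 3 = 5)
L(t, A) = -16 + √(A² + t²)
√(-273 + L(-16, k)) = √(-273 + (-16 + √(5² + (-16)²))) = √(-273 + (-16 + √(25 + 256))) = √(-273 + (-16 + √281)) = √(-289 + √281)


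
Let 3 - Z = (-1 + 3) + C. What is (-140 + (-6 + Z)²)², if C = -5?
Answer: 19600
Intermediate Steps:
Z = 6 (Z = 3 - ((-1 + 3) - 5) = 3 - (2 - 5) = 3 - 1*(-3) = 3 + 3 = 6)
(-140 + (-6 + Z)²)² = (-140 + (-6 + 6)²)² = (-140 + 0²)² = (-140 + 0)² = (-140)² = 19600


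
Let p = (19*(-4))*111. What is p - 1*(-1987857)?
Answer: 1979421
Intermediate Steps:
p = -8436 (p = -76*111 = -8436)
p - 1*(-1987857) = -8436 - 1*(-1987857) = -8436 + 1987857 = 1979421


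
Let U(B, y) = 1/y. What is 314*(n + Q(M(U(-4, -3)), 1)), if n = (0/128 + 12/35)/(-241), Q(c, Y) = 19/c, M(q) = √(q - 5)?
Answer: -3768/8435 - 2983*I*√3/2 ≈ -0.44671 - 2583.4*I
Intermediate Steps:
M(q) = √(-5 + q)
n = -12/8435 (n = (0*(1/128) + 12*(1/35))*(-1/241) = (0 + 12/35)*(-1/241) = (12/35)*(-1/241) = -12/8435 ≈ -0.0014226)
314*(n + Q(M(U(-4, -3)), 1)) = 314*(-12/8435 + 19/(√(-5 + 1/(-3)))) = 314*(-12/8435 + 19/(√(-5 - ⅓))) = 314*(-12/8435 + 19/(√(-16/3))) = 314*(-12/8435 + 19/((4*I*√3/3))) = 314*(-12/8435 + 19*(-I*√3/4)) = 314*(-12/8435 - 19*I*√3/4) = -3768/8435 - 2983*I*√3/2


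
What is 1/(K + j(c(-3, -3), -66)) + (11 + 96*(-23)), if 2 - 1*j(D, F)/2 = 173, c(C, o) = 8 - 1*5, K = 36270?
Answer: -78933815/35928 ≈ -2197.0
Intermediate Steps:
c(C, o) = 3 (c(C, o) = 8 - 5 = 3)
j(D, F) = -342 (j(D, F) = 4 - 2*173 = 4 - 346 = -342)
1/(K + j(c(-3, -3), -66)) + (11 + 96*(-23)) = 1/(36270 - 342) + (11 + 96*(-23)) = 1/35928 + (11 - 2208) = 1/35928 - 2197 = -78933815/35928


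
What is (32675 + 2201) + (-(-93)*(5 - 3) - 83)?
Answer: 34979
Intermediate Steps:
(32675 + 2201) + (-(-93)*(5 - 3) - 83) = 34876 + (-(-93)*2 - 83) = 34876 + (-31*(-6) - 83) = 34876 + (186 - 83) = 34876 + 103 = 34979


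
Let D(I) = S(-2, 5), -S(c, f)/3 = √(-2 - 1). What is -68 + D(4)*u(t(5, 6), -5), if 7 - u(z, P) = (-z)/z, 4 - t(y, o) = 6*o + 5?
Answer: -68 - 24*I*√3 ≈ -68.0 - 41.569*I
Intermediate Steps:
t(y, o) = -1 - 6*o (t(y, o) = 4 - (6*o + 5) = 4 - (5 + 6*o) = 4 + (-5 - 6*o) = -1 - 6*o)
S(c, f) = -3*I*√3 (S(c, f) = -3*√(-2 - 1) = -3*I*√3)
D(I) = -3*I*√3
u(z, P) = 8 (u(z, P) = 7 - (-z)/z = 7 - 1*(-1) = 7 + 1 = 8)
-68 + D(4)*u(t(5, 6), -5) = -68 - 3*I*√3*8 = -68 - 24*I*√3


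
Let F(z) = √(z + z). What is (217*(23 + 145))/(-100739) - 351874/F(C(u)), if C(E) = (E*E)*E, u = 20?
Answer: -36456/100739 - 175937*√10/200 ≈ -2782.2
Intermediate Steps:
C(E) = E³ (C(E) = E²*E = E³)
F(z) = √2*√z (F(z) = √(2*z) = √2*√z)
(217*(23 + 145))/(-100739) - 351874/F(C(u)) = (217*(23 + 145))/(-100739) - 351874*√10/400 = (217*168)*(-1/100739) - 351874*√10/400 = 36456*(-1/100739) - 351874*√10/400 = -36456/100739 - 351874*√10/400 = -36456/100739 - 175937*√10/200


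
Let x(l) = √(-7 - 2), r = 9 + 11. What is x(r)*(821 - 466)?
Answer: 1065*I ≈ 1065.0*I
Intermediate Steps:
r = 20
x(l) = 3*I (x(l) = √(-9) = 3*I)
x(r)*(821 - 466) = (3*I)*(821 - 466) = (3*I)*355 = 1065*I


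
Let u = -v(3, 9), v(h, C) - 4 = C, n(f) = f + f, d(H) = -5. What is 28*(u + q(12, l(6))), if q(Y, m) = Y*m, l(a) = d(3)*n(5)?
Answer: -17164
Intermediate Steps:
n(f) = 2*f
v(h, C) = 4 + C
l(a) = -50 (l(a) = -10*5 = -5*10 = -50)
u = -13 (u = -(4 + 9) = -1*13 = -13)
28*(u + q(12, l(6))) = 28*(-13 + 12*(-50)) = 28*(-13 - 600) = 28*(-613) = -17164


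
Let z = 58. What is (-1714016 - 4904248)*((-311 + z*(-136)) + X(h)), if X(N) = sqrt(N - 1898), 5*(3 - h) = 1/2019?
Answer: 54263146536 - 2206088*I*sqrt(193117612470)/3365 ≈ 5.4263e+10 - 2.881e+8*I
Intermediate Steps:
h = 30284/10095 (h = 3 - 1/5/2019 = 3 - 1/5*1/2019 = 3 - 1/10095 = 30284/10095 ≈ 2.9999)
X(N) = sqrt(-1898 + N)
(-1714016 - 4904248)*((-311 + z*(-136)) + X(h)) = (-1714016 - 4904248)*((-311 + 58*(-136)) + sqrt(-1898 + 30284/10095)) = -6618264*((-311 - 7888) + sqrt(-19130026/10095)) = -6618264*(-8199 + I*sqrt(193117612470)/10095) = 54263146536 - 2206088*I*sqrt(193117612470)/3365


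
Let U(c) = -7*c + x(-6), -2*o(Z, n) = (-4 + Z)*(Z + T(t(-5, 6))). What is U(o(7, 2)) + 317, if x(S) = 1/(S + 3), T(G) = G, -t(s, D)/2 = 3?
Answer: 1963/6 ≈ 327.17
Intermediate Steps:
t(s, D) = -6 (t(s, D) = -2*3 = -6)
x(S) = 1/(3 + S)
o(Z, n) = -(-6 + Z)*(-4 + Z)/2 (o(Z, n) = -(-4 + Z)*(Z - 6)/2 = -(-4 + Z)*(-6 + Z)/2 = -(-6 + Z)*(-4 + Z)/2)
U(c) = -⅓ - 7*c (U(c) = -7*c + 1/(3 - 6) = -7*c + 1/(-3) = -7*c - ⅓ = -⅓ - 7*c)
U(o(7, 2)) + 317 = (-⅓ - 7*(-12 + 5*7 - ½*7²)) + 317 = (-⅓ - 7*(-12 + 35 - ½*49)) + 317 = (-⅓ - 7*(-12 + 35 - 49/2)) + 317 = (-⅓ - 7*(-3/2)) + 317 = (-⅓ + 21/2) + 317 = 61/6 + 317 = 1963/6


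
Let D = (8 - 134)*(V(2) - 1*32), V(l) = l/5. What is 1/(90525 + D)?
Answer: 5/472533 ≈ 1.0581e-5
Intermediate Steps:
V(l) = l/5 (V(l) = l*(⅕) = l/5)
D = 19908/5 (D = (8 - 134)*((⅕)*2 - 1*32) = -126*(⅖ - 32) = -126*(-158/5) = 19908/5 ≈ 3981.6)
1/(90525 + D) = 1/(90525 + 19908/5) = 1/(472533/5) = 5/472533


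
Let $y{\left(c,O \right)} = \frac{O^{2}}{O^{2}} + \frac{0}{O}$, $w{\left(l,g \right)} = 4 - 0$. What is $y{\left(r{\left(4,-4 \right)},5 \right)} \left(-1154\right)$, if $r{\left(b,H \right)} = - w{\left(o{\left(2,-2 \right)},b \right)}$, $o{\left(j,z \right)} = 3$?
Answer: $-1154$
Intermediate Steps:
$w{\left(l,g \right)} = 4$ ($w{\left(l,g \right)} = 4 + \left(-2 + 2\right) = 4 + 0 = 4$)
$r{\left(b,H \right)} = -4$ ($r{\left(b,H \right)} = \left(-1\right) 4 = -4$)
$y{\left(c,O \right)} = 1$ ($y{\left(c,O \right)} = \frac{O^{2}}{O^{2}} + 0 = 1 + 0 = 1$)
$y{\left(r{\left(4,-4 \right)},5 \right)} \left(-1154\right) = 1 \left(-1154\right) = -1154$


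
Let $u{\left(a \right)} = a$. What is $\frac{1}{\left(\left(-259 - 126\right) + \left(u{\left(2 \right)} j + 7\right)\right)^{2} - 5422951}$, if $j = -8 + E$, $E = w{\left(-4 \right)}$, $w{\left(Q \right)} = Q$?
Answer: $- \frac{1}{5261347} \approx -1.9007 \cdot 10^{-7}$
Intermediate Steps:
$E = -4$
$j = -12$ ($j = -8 - 4 = -12$)
$\frac{1}{\left(\left(-259 - 126\right) + \left(u{\left(2 \right)} j + 7\right)\right)^{2} - 5422951} = \frac{1}{\left(\left(-259 - 126\right) + \left(2 \left(-12\right) + 7\right)\right)^{2} - 5422951} = \frac{1}{\left(-385 + \left(-24 + 7\right)\right)^{2} - 5422951} = \frac{1}{\left(-385 - 17\right)^{2} - 5422951} = \frac{1}{\left(-402\right)^{2} - 5422951} = \frac{1}{161604 - 5422951} = \frac{1}{-5261347} = - \frac{1}{5261347}$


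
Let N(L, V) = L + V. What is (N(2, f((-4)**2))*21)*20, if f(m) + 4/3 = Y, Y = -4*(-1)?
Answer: 1960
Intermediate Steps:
Y = 4
f(m) = 8/3 (f(m) = -4/3 + 4 = 8/3)
(N(2, f((-4)**2))*21)*20 = ((2 + 8/3)*21)*20 = ((14/3)*21)*20 = 98*20 = 1960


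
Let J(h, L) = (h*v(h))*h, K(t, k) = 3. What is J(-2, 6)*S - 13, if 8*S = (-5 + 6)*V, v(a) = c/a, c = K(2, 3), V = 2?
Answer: -29/2 ≈ -14.500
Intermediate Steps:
c = 3
v(a) = 3/a
S = 1/4 (S = ((-5 + 6)*2)/8 = (1*2)/8 = (1/8)*2 = 1/4 ≈ 0.25000)
J(h, L) = 3*h (J(h, L) = (h*(3/h))*h = 3*h)
J(-2, 6)*S - 13 = (3*(-2))*(1/4) - 13 = -6*1/4 - 13 = -3/2 - 13 = -29/2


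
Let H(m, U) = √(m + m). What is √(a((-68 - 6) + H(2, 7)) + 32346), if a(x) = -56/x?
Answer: √291121/3 ≈ 179.85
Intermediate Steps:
H(m, U) = √2*√m (H(m, U) = √(2*m) = √2*√m)
√(a((-68 - 6) + H(2, 7)) + 32346) = √(-56/((-68 - 6) + √2*√2) + 32346) = √(-56/(-74 + 2) + 32346) = √(-56/(-72) + 32346) = √(-56*(-1/72) + 32346) = √(7/9 + 32346) = √(291121/9) = √291121/3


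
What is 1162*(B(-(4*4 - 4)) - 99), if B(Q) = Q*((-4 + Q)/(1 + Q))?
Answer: -1488522/11 ≈ -1.3532e+5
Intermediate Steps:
B(Q) = Q*(-4 + Q)/(1 + Q) (B(Q) = Q*((-4 + Q)/(1 + Q)) = Q*(-4 + Q)/(1 + Q))
1162*(B(-(4*4 - 4)) - 99) = 1162*((-(4*4 - 4))*(-4 - (4*4 - 4))/(1 - (4*4 - 4)) - 99) = 1162*((-(16 - 4))*(-4 - (16 - 4))/(1 - (16 - 4)) - 99) = 1162*((-1*12)*(-4 - 1*12)/(1 - 1*12) - 99) = 1162*(-12*(-4 - 12)/(1 - 12) - 99) = 1162*(-12*(-16)/(-11) - 99) = 1162*(-12*(-1/11)*(-16) - 99) = 1162*(-192/11 - 99) = 1162*(-1281/11) = -1488522/11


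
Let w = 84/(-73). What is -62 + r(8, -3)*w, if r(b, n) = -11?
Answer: -3602/73 ≈ -49.342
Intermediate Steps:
w = -84/73 (w = 84*(-1/73) = -84/73 ≈ -1.1507)
-62 + r(8, -3)*w = -62 - 11*(-84/73) = -62 + 924/73 = -3602/73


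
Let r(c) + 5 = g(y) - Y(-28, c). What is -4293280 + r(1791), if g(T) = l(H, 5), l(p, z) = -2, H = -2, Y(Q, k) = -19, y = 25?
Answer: -4293268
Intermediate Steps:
g(T) = -2
r(c) = 12 (r(c) = -5 + (-2 - 1*(-19)) = -5 + (-2 + 19) = -5 + 17 = 12)
-4293280 + r(1791) = -4293280 + 12 = -4293268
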